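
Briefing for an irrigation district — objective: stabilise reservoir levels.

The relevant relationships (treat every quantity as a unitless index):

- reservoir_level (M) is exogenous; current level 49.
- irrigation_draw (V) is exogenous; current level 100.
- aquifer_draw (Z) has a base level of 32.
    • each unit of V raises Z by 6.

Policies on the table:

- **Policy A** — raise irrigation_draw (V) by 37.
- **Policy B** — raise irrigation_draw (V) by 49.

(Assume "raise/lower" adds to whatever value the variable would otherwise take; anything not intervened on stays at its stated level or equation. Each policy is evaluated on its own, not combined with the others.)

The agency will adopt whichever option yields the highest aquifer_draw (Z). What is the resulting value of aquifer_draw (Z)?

Policy A (V + 37):
  V = 100 + 37 = 137
  Z = 32 + 6·137 = 854
Policy B (V + 49):
  V = 100 + 49 = 149
  Z = 32 + 6·149 = 926
Comparing — Policy A: Z=854, Policy B: Z=926. Highest is 926 (Policy B).

926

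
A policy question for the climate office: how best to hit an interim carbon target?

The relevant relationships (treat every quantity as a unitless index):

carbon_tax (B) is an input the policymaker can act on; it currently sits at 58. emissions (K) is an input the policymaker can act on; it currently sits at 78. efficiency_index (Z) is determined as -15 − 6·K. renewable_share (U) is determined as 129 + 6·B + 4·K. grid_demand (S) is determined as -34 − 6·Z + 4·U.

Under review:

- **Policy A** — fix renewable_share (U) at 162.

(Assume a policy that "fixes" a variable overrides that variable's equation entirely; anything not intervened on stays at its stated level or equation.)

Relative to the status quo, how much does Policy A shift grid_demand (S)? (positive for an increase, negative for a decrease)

-2508

Baseline:
  B = 58
  K = 78
  Z = -15 − 6·78 = -483
  U = 129 + 6·58 + 4·78 = 789
  S = -34 − 6·(-483) + 4·789 = 6020
Policy A (U := 162):
  B = 58
  K = 78
  Z = -15 − 6·78 = -483
  U = 162
  S = -34 − 6·(-483) + 4·162 = 3512
Change in S: 3512 − 6020 = -2508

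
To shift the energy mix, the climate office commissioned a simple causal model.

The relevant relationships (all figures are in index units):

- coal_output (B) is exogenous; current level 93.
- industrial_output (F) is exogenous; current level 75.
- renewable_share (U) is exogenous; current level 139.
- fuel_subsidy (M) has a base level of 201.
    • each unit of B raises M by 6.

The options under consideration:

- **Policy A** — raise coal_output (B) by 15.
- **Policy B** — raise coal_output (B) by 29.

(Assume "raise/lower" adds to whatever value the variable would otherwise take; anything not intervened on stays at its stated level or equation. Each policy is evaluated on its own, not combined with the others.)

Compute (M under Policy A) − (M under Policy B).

Policy A (B + 15):
  B = 93 + 15 = 108
  M = 201 + 6·108 = 849
Policy B (B + 29):
  B = 93 + 29 = 122
  M = 201 + 6·122 = 933
M: 849 − 933 = -84

-84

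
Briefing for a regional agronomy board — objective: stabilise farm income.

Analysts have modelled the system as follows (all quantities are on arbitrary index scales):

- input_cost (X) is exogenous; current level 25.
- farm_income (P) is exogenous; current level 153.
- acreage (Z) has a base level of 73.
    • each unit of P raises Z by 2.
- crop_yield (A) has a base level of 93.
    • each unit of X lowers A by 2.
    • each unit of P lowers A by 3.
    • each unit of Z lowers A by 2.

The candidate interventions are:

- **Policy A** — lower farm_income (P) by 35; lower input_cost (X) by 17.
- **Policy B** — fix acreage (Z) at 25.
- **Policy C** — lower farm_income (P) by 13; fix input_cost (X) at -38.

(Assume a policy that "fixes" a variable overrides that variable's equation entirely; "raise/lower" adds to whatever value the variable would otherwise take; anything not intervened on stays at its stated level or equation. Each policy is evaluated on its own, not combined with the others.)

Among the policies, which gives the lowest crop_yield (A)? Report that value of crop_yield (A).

Policy A (P − 35, X − 17):
  X = 25 − 17 = 8
  P = 153 − 35 = 118
  Z = 73 + 2·118 = 309
  A = 93 − 2·8 − 3·118 − 2·309 = -895
Policy B (Z := 25):
  X = 25
  P = 153
  Z = 25
  A = 93 − 2·25 − 3·153 − 2·25 = -466
Policy C (P − 13, X := -38):
  X = -38
  P = 153 − 13 = 140
  Z = 73 + 2·140 = 353
  A = 93 − 2·(-38) − 3·140 − 2·353 = -957
Comparing — Policy A: A=-895, Policy B: A=-466, Policy C: A=-957. Lowest is -957 (Policy C).

-957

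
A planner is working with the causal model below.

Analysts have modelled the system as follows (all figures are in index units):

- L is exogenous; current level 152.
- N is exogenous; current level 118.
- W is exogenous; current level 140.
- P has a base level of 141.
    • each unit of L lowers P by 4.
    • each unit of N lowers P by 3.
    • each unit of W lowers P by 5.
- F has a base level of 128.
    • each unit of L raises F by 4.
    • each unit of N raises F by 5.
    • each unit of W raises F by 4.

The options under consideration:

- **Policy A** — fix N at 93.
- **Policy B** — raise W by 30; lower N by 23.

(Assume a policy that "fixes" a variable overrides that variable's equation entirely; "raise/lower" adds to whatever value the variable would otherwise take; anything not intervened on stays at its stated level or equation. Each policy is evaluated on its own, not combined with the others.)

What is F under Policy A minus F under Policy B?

Policy A (N := 93):
  L = 152
  N = 93
  W = 140
  F = 128 + 4·152 + 5·93 + 4·140 = 1761
Policy B (W + 30, N − 23):
  L = 152
  N = 118 − 23 = 95
  W = 140 + 30 = 170
  F = 128 + 4·152 + 5·95 + 4·170 = 1891
F: 1761 − 1891 = -130

-130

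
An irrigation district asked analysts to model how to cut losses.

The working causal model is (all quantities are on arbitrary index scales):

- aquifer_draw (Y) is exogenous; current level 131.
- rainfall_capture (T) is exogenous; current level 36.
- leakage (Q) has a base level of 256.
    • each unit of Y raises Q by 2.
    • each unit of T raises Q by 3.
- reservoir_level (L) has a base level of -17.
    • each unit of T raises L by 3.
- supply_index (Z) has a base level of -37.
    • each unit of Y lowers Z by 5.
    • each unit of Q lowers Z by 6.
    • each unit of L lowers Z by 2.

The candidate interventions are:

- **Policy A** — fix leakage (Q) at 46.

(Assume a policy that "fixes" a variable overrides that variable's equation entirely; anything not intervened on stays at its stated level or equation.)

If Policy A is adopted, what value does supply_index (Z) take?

-1150

Policy A (Q := 46):
  Y = 131
  T = 36
  Q = 46
  L = -17 + 3·36 = 91
  Z = -37 − 5·131 − 6·46 − 2·91 = -1150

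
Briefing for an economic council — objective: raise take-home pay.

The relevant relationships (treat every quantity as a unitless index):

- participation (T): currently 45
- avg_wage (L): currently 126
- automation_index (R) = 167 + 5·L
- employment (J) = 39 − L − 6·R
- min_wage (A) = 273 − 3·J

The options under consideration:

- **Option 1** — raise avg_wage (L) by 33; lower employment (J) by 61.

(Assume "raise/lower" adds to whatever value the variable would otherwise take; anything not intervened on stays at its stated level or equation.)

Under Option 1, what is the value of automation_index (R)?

Option 1 (L + 33, J − 61):
  L = 126 + 33 = 159
  R = 167 + 5·159 = 962

962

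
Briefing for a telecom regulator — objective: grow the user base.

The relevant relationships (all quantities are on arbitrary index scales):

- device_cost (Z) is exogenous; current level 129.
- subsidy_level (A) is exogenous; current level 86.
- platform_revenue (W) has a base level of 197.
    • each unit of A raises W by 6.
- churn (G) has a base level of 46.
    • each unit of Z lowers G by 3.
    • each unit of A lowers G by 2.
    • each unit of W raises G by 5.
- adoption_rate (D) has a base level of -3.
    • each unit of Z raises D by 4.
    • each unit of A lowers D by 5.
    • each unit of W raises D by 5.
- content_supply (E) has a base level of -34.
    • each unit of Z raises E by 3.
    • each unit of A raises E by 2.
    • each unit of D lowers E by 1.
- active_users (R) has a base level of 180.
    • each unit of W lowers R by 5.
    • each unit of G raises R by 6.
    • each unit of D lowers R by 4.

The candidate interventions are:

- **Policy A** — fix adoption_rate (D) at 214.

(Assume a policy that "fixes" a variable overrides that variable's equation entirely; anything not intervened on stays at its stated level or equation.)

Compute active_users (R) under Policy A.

14071

Policy A (D := 214):
  Z = 129
  A = 86
  W = 197 + 6·86 = 713
  G = 46 − 3·129 − 2·86 + 5·713 = 3052
  D = 214
  R = 180 − 5·713 + 6·3052 − 4·214 = 14071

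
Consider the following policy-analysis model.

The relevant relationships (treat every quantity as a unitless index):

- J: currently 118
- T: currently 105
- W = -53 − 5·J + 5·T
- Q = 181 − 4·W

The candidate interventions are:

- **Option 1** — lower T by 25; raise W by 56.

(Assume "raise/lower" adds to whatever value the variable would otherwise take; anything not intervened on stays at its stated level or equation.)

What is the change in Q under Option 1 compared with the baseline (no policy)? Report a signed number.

Baseline:
  J = 118
  T = 105
  W = -53 − 5·118 + 5·105 = -118
  Q = 181 − 4·(-118) = 653
Option 1 (T − 25, W + 56):
  J = 118
  T = 105 − 25 = 80
  W = -53 − 5·118 + 5·80 (+56 from intervention) = -187
  Q = 181 − 4·(-187) = 929
Change in Q: 929 − 653 = 276

276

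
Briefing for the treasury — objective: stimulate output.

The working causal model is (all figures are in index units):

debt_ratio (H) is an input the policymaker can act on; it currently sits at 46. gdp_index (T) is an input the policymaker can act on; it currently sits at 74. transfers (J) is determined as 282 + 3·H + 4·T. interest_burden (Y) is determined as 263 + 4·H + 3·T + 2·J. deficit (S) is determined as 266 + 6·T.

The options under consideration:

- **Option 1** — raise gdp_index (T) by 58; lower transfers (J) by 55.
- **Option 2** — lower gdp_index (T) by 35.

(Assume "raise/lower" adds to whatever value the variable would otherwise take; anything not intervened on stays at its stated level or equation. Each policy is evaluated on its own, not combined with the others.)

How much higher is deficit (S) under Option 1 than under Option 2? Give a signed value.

Option 1 (T + 58, J − 55):
  T = 74 + 58 = 132
  S = 266 + 6·132 = 1058
Option 2 (T − 35):
  T = 74 − 35 = 39
  S = 266 + 6·39 = 500
S: 1058 − 500 = 558

558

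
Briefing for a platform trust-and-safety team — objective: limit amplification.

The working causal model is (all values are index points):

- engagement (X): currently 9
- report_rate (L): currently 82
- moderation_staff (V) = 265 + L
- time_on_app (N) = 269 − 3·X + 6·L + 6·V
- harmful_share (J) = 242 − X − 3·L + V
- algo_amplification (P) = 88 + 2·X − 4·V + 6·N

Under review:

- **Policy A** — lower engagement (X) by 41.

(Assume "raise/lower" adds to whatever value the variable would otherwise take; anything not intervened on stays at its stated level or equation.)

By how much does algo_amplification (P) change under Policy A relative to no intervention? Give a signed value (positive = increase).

656

Baseline:
  X = 9
  L = 82
  V = 265 + 82 = 347
  N = 269 − 3·9 + 6·82 + 6·347 = 2816
  P = 88 + 2·9 − 4·347 + 6·2816 = 15614
Policy A (X − 41):
  X = 9 − 41 = -32
  L = 82
  V = 265 + 82 = 347
  N = 269 − 3·(-32) + 6·82 + 6·347 = 2939
  P = 88 + 2·(-32) − 4·347 + 6·2939 = 16270
Change in P: 16270 − 15614 = 656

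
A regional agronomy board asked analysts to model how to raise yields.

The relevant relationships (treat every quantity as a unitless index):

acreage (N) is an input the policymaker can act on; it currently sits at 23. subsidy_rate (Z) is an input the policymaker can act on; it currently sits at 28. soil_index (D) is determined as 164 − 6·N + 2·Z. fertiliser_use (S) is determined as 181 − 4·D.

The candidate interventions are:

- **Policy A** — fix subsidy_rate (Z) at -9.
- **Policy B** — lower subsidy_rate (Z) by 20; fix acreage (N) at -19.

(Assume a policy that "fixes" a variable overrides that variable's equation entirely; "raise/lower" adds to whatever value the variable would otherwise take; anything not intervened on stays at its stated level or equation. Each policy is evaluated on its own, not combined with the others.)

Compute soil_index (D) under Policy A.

Policy A (Z := -9):
  N = 23
  Z = -9
  D = 164 − 6·23 + 2·(-9) = 8

8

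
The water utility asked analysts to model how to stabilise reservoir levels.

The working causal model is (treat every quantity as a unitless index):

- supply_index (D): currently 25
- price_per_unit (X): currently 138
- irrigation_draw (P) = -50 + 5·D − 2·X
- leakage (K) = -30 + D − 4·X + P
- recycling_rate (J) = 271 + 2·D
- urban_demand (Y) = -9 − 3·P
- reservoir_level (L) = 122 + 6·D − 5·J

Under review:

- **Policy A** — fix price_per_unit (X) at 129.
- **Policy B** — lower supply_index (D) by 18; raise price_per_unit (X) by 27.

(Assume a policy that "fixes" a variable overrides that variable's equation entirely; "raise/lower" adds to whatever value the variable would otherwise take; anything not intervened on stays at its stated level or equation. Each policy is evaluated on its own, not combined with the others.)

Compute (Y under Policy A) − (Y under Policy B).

-486

Policy A (X := 129):
  D = 25
  X = 129
  P = -50 + 5·25 − 2·129 = -183
  Y = -9 − 3·(-183) = 540
Policy B (D − 18, X + 27):
  D = 25 − 18 = 7
  X = 138 + 27 = 165
  P = -50 + 5·7 − 2·165 = -345
  Y = -9 − 3·(-345) = 1026
Y: 540 − 1026 = -486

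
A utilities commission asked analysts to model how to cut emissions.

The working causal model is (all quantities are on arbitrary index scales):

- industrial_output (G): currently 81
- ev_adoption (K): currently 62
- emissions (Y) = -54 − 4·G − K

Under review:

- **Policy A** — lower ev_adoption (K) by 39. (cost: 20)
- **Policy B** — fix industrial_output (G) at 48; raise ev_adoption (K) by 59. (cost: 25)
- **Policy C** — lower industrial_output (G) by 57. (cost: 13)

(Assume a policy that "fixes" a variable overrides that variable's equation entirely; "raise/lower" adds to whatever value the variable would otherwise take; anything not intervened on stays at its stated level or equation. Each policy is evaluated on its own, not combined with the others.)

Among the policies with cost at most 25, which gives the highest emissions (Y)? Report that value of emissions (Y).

Policy A (K − 39):
  G = 81
  K = 62 − 39 = 23
  Y = -54 − 4·81 − 23 = -401
Policy B (G := 48, K + 59):
  G = 48
  K = 62 + 59 = 121
  Y = -54 − 4·48 − 121 = -367
Policy C (G − 57):
  G = 81 − 57 = 24
  K = 62
  Y = -54 − 4·24 − 62 = -212
Comparing — Policy A: Y=-401, Policy B: Y=-367, Policy C: Y=-212. Highest is -212 (Policy C).

-212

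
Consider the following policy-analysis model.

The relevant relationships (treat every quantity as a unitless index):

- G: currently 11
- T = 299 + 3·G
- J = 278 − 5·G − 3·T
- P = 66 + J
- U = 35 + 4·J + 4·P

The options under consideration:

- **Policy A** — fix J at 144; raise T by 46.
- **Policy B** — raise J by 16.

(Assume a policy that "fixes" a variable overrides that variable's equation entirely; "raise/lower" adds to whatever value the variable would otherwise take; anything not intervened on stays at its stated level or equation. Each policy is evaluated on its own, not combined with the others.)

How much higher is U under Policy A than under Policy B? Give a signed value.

Policy A (J := 144, T + 46):
  G = 11
  T = 299 + 3·11 (+46 from intervention) = 378
  J = 144
  P = 66 + 144 = 210
  U = 35 + 4·144 + 4·210 = 1451
Policy B (J + 16):
  G = 11
  T = 299 + 3·11 = 332
  J = 278 − 5·11 − 3·332 (+16 from intervention) = -757
  P = 66 + (-757) = -691
  U = 35 + 4·(-757) + 4·(-691) = -5757
U: 1451 − (-5757) = 7208

7208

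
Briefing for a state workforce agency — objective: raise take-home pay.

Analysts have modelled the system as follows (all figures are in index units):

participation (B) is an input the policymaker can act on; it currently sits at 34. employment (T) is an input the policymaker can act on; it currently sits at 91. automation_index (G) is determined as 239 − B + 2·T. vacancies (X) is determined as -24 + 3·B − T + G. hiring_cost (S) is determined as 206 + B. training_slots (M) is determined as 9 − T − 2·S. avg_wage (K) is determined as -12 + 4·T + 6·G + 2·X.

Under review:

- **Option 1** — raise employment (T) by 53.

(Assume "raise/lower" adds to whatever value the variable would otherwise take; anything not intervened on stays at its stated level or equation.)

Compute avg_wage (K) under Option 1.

Option 1 (T + 53):
  B = 34
  T = 91 + 53 = 144
  G = 239 − 34 + 2·144 = 493
  X = -24 + 3·34 − 144 + 493 = 427
  K = -12 + 4·144 + 6·493 + 2·427 = 4376

4376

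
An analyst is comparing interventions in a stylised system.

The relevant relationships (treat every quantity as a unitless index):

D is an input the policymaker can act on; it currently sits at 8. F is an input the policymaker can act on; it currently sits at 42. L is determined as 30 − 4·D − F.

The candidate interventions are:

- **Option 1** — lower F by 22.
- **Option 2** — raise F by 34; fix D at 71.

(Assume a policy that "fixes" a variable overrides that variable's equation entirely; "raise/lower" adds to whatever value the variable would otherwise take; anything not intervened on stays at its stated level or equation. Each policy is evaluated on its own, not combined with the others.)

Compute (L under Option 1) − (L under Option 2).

308

Option 1 (F − 22):
  D = 8
  F = 42 − 22 = 20
  L = 30 − 4·8 − 20 = -22
Option 2 (F + 34, D := 71):
  D = 71
  F = 42 + 34 = 76
  L = 30 − 4·71 − 76 = -330
L: -22 − (-330) = 308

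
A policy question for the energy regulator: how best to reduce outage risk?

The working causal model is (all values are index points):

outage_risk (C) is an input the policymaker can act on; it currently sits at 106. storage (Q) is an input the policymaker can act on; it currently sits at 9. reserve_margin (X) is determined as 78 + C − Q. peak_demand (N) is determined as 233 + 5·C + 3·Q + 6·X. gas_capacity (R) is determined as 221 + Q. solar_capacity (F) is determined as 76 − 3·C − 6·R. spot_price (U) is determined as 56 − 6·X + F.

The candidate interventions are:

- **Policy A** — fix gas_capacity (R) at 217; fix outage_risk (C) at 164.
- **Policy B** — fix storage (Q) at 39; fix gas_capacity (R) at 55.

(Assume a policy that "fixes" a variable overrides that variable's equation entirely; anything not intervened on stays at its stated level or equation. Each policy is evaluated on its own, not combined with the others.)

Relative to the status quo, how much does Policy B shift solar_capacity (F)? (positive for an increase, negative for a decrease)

1050

Baseline:
  C = 106
  Q = 9
  R = 221 + 9 = 230
  F = 76 − 3·106 − 6·230 = -1622
Policy B (Q := 39, R := 55):
  C = 106
  Q = 39
  R = 55
  F = 76 − 3·106 − 6·55 = -572
Change in F: -572 − (-1622) = 1050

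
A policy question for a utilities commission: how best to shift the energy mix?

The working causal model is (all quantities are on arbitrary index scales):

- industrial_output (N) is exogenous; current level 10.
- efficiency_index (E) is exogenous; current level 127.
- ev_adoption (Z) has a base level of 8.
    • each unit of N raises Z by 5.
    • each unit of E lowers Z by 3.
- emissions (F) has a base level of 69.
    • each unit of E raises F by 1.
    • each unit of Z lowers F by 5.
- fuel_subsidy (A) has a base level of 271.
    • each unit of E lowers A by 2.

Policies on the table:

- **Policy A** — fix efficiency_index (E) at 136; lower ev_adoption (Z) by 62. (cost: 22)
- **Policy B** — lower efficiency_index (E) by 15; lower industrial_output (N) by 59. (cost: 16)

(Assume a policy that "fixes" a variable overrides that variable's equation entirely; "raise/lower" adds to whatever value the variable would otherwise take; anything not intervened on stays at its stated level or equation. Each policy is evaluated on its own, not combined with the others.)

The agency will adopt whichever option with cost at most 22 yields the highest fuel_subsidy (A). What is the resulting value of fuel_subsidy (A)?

47

Policy A (E := 136, Z − 62):
  E = 136
  A = 271 − 2·136 = -1
Policy B (E − 15, N − 59):
  E = 127 − 15 = 112
  A = 271 − 2·112 = 47
Comparing — Policy A: A=-1, Policy B: A=47. Highest is 47 (Policy B).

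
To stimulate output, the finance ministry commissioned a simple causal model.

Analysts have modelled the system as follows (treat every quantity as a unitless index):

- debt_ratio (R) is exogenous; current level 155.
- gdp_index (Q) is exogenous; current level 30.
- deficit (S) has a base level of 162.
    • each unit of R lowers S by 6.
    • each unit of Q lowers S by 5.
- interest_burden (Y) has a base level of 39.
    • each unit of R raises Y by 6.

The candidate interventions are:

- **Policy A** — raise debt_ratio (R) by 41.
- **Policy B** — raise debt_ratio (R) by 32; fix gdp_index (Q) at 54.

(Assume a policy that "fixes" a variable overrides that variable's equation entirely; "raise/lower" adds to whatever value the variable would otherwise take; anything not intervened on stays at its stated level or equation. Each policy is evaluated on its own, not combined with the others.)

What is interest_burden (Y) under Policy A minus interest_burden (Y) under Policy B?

Policy A (R + 41):
  R = 155 + 41 = 196
  Y = 39 + 6·196 = 1215
Policy B (R + 32, Q := 54):
  R = 155 + 32 = 187
  Y = 39 + 6·187 = 1161
Y: 1215 − 1161 = 54

54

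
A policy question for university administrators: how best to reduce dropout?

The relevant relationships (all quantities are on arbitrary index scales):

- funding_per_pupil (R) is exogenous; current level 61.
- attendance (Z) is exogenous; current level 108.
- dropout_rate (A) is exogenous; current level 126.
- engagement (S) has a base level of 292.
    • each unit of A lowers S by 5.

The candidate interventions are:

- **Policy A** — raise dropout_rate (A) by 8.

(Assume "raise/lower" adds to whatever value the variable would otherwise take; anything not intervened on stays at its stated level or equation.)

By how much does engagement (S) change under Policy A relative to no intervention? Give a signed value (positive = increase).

Baseline:
  A = 126
  S = 292 − 5·126 = -338
Policy A (A + 8):
  A = 126 + 8 = 134
  S = 292 − 5·134 = -378
Change in S: -378 − (-338) = -40

-40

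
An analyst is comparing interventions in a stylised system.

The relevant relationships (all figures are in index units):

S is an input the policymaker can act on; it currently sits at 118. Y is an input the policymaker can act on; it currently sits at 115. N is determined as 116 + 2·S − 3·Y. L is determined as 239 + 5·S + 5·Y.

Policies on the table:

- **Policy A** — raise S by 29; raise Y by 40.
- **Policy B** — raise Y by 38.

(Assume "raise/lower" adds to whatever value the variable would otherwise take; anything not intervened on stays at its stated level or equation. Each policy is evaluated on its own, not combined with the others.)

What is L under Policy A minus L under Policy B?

155

Policy A (S + 29, Y + 40):
  S = 118 + 29 = 147
  Y = 115 + 40 = 155
  L = 239 + 5·147 + 5·155 = 1749
Policy B (Y + 38):
  S = 118
  Y = 115 + 38 = 153
  L = 239 + 5·118 + 5·153 = 1594
L: 1749 − 1594 = 155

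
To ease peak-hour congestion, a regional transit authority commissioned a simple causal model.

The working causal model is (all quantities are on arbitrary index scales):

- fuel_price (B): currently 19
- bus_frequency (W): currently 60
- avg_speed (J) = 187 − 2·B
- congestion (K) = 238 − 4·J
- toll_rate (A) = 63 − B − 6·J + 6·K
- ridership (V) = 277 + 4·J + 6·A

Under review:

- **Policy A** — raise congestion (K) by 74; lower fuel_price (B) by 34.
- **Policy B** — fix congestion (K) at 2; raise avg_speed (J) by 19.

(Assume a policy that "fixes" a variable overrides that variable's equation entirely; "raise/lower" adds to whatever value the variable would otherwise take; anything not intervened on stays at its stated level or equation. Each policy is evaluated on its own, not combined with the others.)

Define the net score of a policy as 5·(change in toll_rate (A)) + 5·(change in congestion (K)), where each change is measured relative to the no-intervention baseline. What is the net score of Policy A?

Baseline:
  B = 19
  J = 187 − 2·19 = 149
  K = 238 − 4·149 = -358
  A = 63 − 19 − 6·149 + 6·(-358) = -2998
Policy A (K + 74, B − 34):
  B = 19 − 34 = -15
  J = 187 − 2·(-15) = 217
  K = 238 − 4·217 (+74 from intervention) = -556
  A = 63 − (-15) − 6·217 + 6·(-556) = -4560
ΔA = -4560 − (-2998) = -1562; ΔK = -556 − (-358) = -198
Score = 5·(-1562) + 5·(-198) = -8800

-8800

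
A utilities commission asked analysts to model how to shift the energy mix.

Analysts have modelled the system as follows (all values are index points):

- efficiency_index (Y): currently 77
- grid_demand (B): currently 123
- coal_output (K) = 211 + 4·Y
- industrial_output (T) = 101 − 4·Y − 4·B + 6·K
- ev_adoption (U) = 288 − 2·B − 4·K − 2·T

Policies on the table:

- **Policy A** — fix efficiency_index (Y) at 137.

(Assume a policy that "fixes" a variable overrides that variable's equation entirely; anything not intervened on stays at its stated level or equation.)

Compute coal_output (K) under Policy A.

759

Policy A (Y := 137):
  Y = 137
  K = 211 + 4·137 = 759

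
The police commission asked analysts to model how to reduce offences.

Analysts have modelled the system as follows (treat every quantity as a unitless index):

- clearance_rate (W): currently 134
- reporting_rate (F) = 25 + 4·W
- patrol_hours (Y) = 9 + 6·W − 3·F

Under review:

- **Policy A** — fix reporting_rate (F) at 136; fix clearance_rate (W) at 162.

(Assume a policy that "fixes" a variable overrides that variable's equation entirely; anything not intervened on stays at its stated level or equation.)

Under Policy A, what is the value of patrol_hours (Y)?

573

Policy A (F := 136, W := 162):
  W = 162
  F = 136
  Y = 9 + 6·162 − 3·136 = 573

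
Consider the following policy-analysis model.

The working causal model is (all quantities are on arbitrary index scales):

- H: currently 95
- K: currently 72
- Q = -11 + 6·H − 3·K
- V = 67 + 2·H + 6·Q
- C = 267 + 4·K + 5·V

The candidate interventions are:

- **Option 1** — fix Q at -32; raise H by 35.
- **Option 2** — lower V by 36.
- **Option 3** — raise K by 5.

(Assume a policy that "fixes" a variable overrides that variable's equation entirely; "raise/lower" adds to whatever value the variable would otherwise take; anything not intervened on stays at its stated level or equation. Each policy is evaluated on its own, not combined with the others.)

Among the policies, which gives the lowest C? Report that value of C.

Option 1 (Q := -32, H + 35):
  H = 95 + 35 = 130
  K = 72
  Q = -32
  V = 67 + 2·130 + 6·(-32) = 135
  C = 267 + 4·72 + 5·135 = 1230
Option 2 (V − 36):
  H = 95
  K = 72
  Q = -11 + 6·95 − 3·72 = 343
  V = 67 + 2·95 + 6·343 (−36 from intervention) = 2279
  C = 267 + 4·72 + 5·2279 = 11950
Option 3 (K + 5):
  H = 95
  K = 72 + 5 = 77
  Q = -11 + 6·95 − 3·77 = 328
  V = 67 + 2·95 + 6·328 = 2225
  C = 267 + 4·77 + 5·2225 = 11700
Comparing — Option 1: C=1230, Option 2: C=11950, Option 3: C=11700. Lowest is 1230 (Option 1).

1230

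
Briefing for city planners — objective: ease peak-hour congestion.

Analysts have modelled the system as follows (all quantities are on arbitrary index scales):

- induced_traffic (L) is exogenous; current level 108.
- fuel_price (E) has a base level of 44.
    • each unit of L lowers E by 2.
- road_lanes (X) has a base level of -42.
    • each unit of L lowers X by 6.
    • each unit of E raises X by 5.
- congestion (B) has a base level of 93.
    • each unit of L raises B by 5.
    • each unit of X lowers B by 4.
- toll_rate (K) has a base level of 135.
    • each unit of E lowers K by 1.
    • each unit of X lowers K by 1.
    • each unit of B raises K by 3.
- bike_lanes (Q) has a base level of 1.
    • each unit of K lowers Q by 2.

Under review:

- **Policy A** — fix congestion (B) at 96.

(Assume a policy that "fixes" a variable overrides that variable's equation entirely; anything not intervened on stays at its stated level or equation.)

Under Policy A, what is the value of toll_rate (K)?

Policy A (B := 96):
  L = 108
  E = 44 − 2·108 = -172
  X = -42 − 6·108 + 5·(-172) = -1550
  B = 96
  K = 135 − (-172) − (-1550) + 3·96 = 2145

2145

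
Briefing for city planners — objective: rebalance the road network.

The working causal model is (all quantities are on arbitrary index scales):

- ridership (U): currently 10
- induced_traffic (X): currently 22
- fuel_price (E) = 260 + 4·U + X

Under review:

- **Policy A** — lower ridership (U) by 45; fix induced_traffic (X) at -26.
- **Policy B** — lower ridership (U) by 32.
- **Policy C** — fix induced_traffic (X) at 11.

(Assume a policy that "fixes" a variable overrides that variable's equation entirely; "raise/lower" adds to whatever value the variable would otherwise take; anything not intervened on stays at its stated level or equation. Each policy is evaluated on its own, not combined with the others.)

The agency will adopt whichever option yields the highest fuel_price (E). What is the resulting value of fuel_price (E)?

Policy A (U − 45, X := -26):
  U = 10 − 45 = -35
  X = -26
  E = 260 + 4·(-35) + (-26) = 94
Policy B (U − 32):
  U = 10 − 32 = -22
  X = 22
  E = 260 + 4·(-22) + 22 = 194
Policy C (X := 11):
  U = 10
  X = 11
  E = 260 + 4·10 + 11 = 311
Comparing — Policy A: E=94, Policy B: E=194, Policy C: E=311. Highest is 311 (Policy C).

311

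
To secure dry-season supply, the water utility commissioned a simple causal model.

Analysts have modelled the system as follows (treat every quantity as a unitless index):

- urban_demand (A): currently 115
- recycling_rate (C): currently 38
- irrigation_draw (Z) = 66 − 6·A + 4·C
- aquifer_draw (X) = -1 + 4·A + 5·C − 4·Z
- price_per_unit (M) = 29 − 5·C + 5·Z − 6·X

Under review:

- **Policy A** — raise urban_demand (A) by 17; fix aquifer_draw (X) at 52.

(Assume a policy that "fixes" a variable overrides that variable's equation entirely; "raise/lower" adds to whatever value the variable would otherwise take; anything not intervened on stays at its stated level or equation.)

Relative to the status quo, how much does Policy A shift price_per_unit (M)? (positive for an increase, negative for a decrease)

14400

Baseline:
  A = 115
  C = 38
  Z = 66 − 6·115 + 4·38 = -472
  X = -1 + 4·115 + 5·38 − 4·(-472) = 2537
  M = 29 − 5·38 + 5·(-472) − 6·2537 = -17743
Policy A (A + 17, X := 52):
  A = 115 + 17 = 132
  C = 38
  Z = 66 − 6·132 + 4·38 = -574
  X = 52
  M = 29 − 5·38 + 5·(-574) − 6·52 = -3343
Change in M: -3343 − (-17743) = 14400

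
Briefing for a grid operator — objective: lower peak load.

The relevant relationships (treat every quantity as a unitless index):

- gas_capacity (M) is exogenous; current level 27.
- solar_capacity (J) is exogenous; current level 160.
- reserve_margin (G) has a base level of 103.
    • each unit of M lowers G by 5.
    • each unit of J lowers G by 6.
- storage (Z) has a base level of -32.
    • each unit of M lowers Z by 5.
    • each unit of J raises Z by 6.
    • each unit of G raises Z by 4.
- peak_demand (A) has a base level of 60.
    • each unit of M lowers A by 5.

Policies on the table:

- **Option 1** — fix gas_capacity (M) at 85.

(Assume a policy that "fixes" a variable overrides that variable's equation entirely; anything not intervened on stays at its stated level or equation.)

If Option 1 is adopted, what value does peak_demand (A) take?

-365

Option 1 (M := 85):
  M = 85
  A = 60 − 5·85 = -365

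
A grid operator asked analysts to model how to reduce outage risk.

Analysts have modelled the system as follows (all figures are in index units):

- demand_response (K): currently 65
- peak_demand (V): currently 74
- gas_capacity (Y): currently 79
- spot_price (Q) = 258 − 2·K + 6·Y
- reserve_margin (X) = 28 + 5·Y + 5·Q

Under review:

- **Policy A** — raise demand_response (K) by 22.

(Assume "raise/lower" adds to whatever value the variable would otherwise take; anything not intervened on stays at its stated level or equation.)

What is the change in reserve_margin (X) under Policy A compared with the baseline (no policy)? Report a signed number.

-220

Baseline:
  K = 65
  Y = 79
  Q = 258 − 2·65 + 6·79 = 602
  X = 28 + 5·79 + 5·602 = 3433
Policy A (K + 22):
  K = 65 + 22 = 87
  Y = 79
  Q = 258 − 2·87 + 6·79 = 558
  X = 28 + 5·79 + 5·558 = 3213
Change in X: 3213 − 3433 = -220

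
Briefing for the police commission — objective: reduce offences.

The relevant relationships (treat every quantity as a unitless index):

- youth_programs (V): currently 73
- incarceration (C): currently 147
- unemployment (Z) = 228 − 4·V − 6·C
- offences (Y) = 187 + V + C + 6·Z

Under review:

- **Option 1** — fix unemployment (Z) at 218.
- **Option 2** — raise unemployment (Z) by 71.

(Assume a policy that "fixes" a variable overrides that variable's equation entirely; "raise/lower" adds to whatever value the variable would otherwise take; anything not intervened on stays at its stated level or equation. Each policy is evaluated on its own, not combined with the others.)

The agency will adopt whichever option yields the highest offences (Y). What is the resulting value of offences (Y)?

Option 1 (Z := 218):
  V = 73
  C = 147
  Z = 218
  Y = 187 + 73 + 147 + 6·218 = 1715
Option 2 (Z + 71):
  V = 73
  C = 147
  Z = 228 − 4·73 − 6·147 (+71 from intervention) = -875
  Y = 187 + 73 + 147 + 6·(-875) = -4843
Comparing — Option 1: Y=1715, Option 2: Y=-4843. Highest is 1715 (Option 1).

1715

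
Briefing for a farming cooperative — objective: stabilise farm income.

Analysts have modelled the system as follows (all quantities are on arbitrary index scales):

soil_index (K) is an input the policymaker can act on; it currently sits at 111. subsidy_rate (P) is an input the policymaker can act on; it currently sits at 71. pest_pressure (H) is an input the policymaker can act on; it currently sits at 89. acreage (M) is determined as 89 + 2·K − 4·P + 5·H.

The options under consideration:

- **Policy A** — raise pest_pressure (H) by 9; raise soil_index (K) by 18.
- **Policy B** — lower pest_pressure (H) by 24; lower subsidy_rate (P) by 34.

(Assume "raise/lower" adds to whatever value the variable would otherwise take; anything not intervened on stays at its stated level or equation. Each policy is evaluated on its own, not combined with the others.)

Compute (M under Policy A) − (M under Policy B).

65

Policy A (H + 9, K + 18):
  K = 111 + 18 = 129
  P = 71
  H = 89 + 9 = 98
  M = 89 + 2·129 − 4·71 + 5·98 = 553
Policy B (H − 24, P − 34):
  K = 111
  P = 71 − 34 = 37
  H = 89 − 24 = 65
  M = 89 + 2·111 − 4·37 + 5·65 = 488
M: 553 − 488 = 65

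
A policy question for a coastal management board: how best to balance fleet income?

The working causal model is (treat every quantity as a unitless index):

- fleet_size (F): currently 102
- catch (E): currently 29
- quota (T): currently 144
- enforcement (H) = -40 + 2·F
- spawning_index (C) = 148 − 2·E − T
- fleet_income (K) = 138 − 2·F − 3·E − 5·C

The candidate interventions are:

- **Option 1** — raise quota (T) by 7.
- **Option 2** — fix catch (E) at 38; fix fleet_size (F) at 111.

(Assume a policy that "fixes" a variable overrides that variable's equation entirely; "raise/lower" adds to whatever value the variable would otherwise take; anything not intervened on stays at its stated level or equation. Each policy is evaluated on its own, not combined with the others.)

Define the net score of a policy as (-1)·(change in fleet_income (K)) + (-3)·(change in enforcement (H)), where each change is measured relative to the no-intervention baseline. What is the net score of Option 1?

Baseline:
  F = 102
  E = 29
  T = 144
  H = -40 + 2·102 = 164
  C = 148 − 2·29 − 144 = -54
  K = 138 − 2·102 − 3·29 − 5·(-54) = 117
Option 1 (T + 7):
  F = 102
  E = 29
  T = 144 + 7 = 151
  H = -40 + 2·102 = 164
  C = 148 − 2·29 − 151 = -61
  K = 138 − 2·102 − 3·29 − 5·(-61) = 152
ΔK = 152 − 117 = 35; ΔH = 164 − 164 = 0
Score = (-1)·35 + (-3)·0 = -35

-35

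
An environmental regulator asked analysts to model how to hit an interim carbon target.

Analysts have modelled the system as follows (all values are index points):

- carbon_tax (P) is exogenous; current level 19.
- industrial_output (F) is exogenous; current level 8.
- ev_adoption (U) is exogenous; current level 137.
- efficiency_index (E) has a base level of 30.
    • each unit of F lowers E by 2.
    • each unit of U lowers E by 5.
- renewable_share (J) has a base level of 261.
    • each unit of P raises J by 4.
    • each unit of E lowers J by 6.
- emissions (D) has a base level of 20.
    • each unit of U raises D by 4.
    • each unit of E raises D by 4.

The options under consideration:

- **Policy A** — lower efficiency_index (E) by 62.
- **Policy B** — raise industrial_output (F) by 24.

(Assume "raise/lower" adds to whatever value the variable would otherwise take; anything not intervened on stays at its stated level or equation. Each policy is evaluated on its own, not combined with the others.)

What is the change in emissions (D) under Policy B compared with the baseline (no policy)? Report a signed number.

Baseline:
  F = 8
  U = 137
  E = 30 − 2·8 − 5·137 = -671
  D = 20 + 4·137 + 4·(-671) = -2116
Policy B (F + 24):
  F = 8 + 24 = 32
  U = 137
  E = 30 − 2·32 − 5·137 = -719
  D = 20 + 4·137 + 4·(-719) = -2308
Change in D: -2308 − (-2116) = -192

-192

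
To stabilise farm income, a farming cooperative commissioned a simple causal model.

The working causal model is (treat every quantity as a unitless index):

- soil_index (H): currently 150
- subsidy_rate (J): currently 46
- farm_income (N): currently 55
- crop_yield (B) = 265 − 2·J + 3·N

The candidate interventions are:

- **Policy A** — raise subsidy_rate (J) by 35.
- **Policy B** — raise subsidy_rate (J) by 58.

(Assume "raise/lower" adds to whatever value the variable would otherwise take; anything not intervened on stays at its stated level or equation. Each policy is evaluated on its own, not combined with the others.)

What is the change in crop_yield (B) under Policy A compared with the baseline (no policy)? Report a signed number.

-70

Baseline:
  J = 46
  N = 55
  B = 265 − 2·46 + 3·55 = 338
Policy A (J + 35):
  J = 46 + 35 = 81
  N = 55
  B = 265 − 2·81 + 3·55 = 268
Change in B: 268 − 338 = -70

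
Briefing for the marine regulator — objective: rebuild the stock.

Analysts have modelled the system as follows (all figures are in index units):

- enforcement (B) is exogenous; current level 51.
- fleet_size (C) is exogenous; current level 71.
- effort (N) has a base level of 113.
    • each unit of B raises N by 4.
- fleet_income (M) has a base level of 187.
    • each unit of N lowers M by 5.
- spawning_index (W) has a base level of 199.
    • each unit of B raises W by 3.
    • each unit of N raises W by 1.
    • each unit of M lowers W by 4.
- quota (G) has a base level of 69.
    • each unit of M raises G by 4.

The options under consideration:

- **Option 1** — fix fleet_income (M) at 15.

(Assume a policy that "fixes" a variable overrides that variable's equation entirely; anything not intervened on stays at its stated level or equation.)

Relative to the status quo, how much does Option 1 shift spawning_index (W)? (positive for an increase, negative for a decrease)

Baseline:
  B = 51
  N = 113 + 4·51 = 317
  M = 187 − 5·317 = -1398
  W = 199 + 3·51 + 317 − 4·(-1398) = 6261
Option 1 (M := 15):
  B = 51
  N = 113 + 4·51 = 317
  M = 15
  W = 199 + 3·51 + 317 − 4·15 = 609
Change in W: 609 − 6261 = -5652

-5652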